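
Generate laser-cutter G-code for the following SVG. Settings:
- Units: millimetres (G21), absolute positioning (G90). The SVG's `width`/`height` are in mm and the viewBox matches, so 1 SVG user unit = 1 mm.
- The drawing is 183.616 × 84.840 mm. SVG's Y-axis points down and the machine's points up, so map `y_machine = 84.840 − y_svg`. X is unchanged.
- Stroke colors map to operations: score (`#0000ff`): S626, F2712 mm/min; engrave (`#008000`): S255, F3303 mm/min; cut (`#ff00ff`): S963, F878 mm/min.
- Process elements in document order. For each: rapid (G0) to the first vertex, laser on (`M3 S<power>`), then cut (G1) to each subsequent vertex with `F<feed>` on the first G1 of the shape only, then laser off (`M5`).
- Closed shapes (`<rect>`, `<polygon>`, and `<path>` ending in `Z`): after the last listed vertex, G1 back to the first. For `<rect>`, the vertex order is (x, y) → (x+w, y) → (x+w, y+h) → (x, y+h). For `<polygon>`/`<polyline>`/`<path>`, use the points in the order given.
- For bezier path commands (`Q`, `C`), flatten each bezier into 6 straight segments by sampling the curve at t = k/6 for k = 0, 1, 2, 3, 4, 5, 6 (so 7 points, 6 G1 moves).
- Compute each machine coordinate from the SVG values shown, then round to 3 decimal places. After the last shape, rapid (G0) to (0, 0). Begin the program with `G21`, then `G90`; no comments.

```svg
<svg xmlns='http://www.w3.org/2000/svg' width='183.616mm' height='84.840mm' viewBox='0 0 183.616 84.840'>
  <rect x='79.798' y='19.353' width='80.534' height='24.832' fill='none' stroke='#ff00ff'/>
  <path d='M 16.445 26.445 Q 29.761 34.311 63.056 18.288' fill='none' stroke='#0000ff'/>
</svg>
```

Since the viewBox matches the mm dimensions, user units are millimetres directly. The only transform is the Y-flip y_m = 84.840 − y_svg.

Shape 1 is a rectangle drawn with `<rect>`. Its stroke #ff00ff means cut at S963, F878. After flipping Y the toolpath is (79.798,65.487) → (160.332,65.487) → (160.332,40.655) → (79.798,40.655) → (79.798,65.487), returning to the start.

Shape 2 is a quadratic bezier drawn with `<path>`. Its stroke #0000ff means score at S626, F2712. After flipping Y the toolpath is (16.445,58.395) → (21.439,56.437) → (27.542,55.805) → (34.756,56.501) → (43.079,58.524) → (52.513,61.875) → (63.056,66.552).

G21
G90
G0 X79.798 Y65.487
M3 S963
G1 X160.332 Y65.487 F878
G1 X160.332 Y40.655
G1 X79.798 Y40.655
G1 X79.798 Y65.487
M5
G0 X16.445 Y58.395
M3 S626
G1 X21.439 Y56.437 F2712
G1 X27.542 Y55.805
G1 X34.756 Y56.501
G1 X43.079 Y58.524
G1 X52.513 Y61.875
G1 X63.056 Y66.552
M5
G0 X0.000 Y0.000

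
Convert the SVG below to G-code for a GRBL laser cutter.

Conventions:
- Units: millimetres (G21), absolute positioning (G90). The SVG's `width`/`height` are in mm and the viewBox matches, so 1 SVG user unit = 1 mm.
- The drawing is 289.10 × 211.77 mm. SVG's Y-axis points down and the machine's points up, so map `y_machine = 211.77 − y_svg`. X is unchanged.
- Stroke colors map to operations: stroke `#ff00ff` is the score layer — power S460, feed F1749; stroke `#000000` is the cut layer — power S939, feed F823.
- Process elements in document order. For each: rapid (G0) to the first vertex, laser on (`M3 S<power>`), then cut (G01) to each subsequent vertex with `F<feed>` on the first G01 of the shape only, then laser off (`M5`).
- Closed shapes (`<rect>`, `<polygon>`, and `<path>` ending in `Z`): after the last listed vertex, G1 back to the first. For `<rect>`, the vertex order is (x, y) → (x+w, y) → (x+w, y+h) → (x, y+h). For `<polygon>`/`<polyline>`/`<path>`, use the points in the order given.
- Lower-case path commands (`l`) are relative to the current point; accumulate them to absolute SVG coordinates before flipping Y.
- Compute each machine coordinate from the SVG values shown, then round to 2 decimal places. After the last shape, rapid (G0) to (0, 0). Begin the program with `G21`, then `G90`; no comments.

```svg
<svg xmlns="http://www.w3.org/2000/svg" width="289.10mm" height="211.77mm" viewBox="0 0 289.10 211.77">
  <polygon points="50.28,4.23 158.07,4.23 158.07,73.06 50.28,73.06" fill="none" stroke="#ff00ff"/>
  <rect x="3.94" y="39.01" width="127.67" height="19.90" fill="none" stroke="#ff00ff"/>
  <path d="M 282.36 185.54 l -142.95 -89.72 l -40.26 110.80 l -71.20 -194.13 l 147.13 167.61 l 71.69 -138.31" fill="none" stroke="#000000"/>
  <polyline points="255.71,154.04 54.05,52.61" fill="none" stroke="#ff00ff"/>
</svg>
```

Since the viewBox matches the mm dimensions, user units are millimetres directly. The only transform is the Y-flip y_m = 211.77 − y_svg.

Shape 1 is a rectangle drawn with `<polygon>`. Its stroke #ff00ff means score at S460, F1749. After flipping Y the toolpath is (50.28,207.54) → (158.07,207.54) → (158.07,138.71) → (50.28,138.71) → (50.28,207.54), returning to the start.

Shape 2 is a rectangle drawn with `<rect>`. Its stroke #ff00ff means score at S460, F1749. After flipping Y the toolpath is (3.94,172.76) → (131.61,172.76) → (131.61,152.86) → (3.94,152.86) → (3.94,172.76), returning to the start.

Shape 3 is a open polyline drawn with `<path>`. Its stroke #000000 means cut at S939, F823. After flipping Y the toolpath is (282.36,26.23) → (139.41,115.95) → (99.15,5.15) → (27.95,199.28) → (175.08,31.67) → (246.77,169.98).

Shape 4 is a line segment drawn with `<polyline>`. Its stroke #ff00ff means score at S460, F1749. After flipping Y the toolpath is (255.71,57.73) → (54.05,159.16).

G21
G90
G0 X50.28 Y207.54
M3 S460
G01 X158.07 Y207.54 F1749
G01 X158.07 Y138.71
G01 X50.28 Y138.71
G01 X50.28 Y207.54
M5
G0 X3.94 Y172.76
M3 S460
G01 X131.61 Y172.76 F1749
G01 X131.61 Y152.86
G01 X3.94 Y152.86
G01 X3.94 Y172.76
M5
G0 X282.36 Y26.23
M3 S939
G01 X139.41 Y115.95 F823
G01 X99.15 Y5.15
G01 X27.95 Y199.28
G01 X175.08 Y31.67
G01 X246.77 Y169.98
M5
G0 X255.71 Y57.73
M3 S460
G01 X54.05 Y159.16 F1749
M5
G0 X0.00 Y0.00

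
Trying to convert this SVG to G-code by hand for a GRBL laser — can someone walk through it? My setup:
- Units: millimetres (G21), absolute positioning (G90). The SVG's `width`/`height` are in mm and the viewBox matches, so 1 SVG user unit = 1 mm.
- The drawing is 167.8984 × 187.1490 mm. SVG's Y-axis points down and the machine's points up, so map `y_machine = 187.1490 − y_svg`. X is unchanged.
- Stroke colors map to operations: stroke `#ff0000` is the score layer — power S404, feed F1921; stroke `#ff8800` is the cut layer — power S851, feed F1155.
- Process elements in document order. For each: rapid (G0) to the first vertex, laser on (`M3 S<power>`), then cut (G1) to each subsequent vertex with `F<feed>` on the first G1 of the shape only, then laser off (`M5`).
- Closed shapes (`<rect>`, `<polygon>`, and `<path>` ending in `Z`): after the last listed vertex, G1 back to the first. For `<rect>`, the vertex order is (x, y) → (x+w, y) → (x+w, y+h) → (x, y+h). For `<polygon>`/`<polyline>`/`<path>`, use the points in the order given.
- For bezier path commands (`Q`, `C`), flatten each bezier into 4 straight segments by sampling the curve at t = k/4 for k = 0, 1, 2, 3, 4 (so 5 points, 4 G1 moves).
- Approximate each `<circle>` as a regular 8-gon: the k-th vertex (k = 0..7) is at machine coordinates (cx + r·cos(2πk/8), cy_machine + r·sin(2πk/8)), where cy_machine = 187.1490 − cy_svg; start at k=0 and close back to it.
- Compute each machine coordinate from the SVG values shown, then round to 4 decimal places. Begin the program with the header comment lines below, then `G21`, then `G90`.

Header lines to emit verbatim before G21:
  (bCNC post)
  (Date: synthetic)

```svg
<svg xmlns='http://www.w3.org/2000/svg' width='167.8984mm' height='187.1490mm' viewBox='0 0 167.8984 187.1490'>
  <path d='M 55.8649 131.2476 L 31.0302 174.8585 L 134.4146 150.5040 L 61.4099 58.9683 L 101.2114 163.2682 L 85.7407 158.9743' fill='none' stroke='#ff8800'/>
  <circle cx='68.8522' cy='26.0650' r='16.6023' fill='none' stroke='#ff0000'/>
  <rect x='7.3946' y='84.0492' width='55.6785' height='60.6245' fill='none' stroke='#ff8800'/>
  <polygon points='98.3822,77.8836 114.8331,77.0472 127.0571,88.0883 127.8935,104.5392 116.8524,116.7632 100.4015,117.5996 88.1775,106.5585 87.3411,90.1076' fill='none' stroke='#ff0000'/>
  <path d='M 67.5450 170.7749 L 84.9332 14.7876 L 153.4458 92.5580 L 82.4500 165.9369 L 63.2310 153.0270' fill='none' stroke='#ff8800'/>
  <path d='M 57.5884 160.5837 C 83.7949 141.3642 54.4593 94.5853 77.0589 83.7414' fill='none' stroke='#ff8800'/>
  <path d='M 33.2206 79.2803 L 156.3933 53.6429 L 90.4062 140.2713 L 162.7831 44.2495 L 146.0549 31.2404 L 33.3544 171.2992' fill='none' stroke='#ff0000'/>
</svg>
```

(bCNC post)
(Date: synthetic)
G21
G90
G0 X55.8649 Y55.9014
M3 S851
G1 X31.0302 Y12.2905 F1155
G1 X134.4146 Y36.6450
G1 X61.4099 Y128.1807
G1 X101.2114 Y23.8808
G1 X85.7407 Y28.1747
M5
G0 X85.4545 Y161.0840
M3 S404
G1 X80.5918 Y172.8236 F1921
G1 X68.8522 Y177.6863
G1 X57.1126 Y172.8236
G1 X52.2499 Y161.0840
G1 X57.1126 Y149.3444
G1 X68.8522 Y144.4817
G1 X80.5918 Y149.3444
G1 X85.4545 Y161.0840
M5
G0 X7.3946 Y103.0998
M3 S851
G1 X63.0731 Y103.0998 F1155
G1 X63.0731 Y42.4753
G1 X7.3946 Y42.4753
G1 X7.3946 Y103.0998
M5
G0 X98.3822 Y109.2654
M3 S404
G1 X114.8331 Y110.1018 F1921
G1 X127.0571 Y99.0607
G1 X127.8935 Y82.6098
G1 X116.8524 Y70.3858
G1 X100.4015 Y69.5494
G1 X88.1775 Y80.5905
G1 X87.3411 Y97.0414
G1 X98.3822 Y109.2654
M5
G0 X67.5450 Y16.3741
M3 S851
G1 X84.9332 Y172.3614 F1155
G1 X153.4458 Y94.5910
G1 X82.4500 Y21.2121
G1 X63.2310 Y34.1220
M5
G0 X57.5884 Y26.5653
M3 S851
G1 X68.5085 Y45.1552 F1155
G1 X68.6762 Y68.1273
G1 X68.1677 Y89.5290
G1 X77.0589 Y103.4076
M5
G0 X33.2206 Y107.8687
M3 S404
G1 X156.3933 Y133.5061 F1921
G1 X90.4062 Y46.8777
G1 X162.7831 Y142.8995
G1 X146.0549 Y155.9086
G1 X33.3544 Y15.8498
M5

1 u = 1 mm; y_m = 187.1490 − y.

[1] `<path>` open polyline, #ff8800→cut S851 F1155: (55.8649,55.9014) → (31.0302,12.2905) → (134.4146,36.6450) → (61.4099,128.1807) → (101.2114,23.8808) → (85.7407,28.1747)

[2] `<circle>` circle, #ff0000→score S404 F1921: (85.4545,161.0840) → (80.5918,172.8236) → (68.8522,177.6863) → (57.1126,172.8236) → (52.2499,161.0840) → (57.1126,149.3444) → (68.8522,144.4817) → (80.5918,149.3444) → (85.4545,161.0840) (closed)

[3] `<rect>` rectangle, #ff8800→cut S851 F1155: (7.3946,103.0998) → (63.0731,103.0998) → (63.0731,42.4753) → (7.3946,42.4753) → (7.3946,103.0998) (closed)

[4] `<polygon>` regular polygon, #ff0000→score S404 F1921: (98.3822,109.2654) → (114.8331,110.1018) → (127.0571,99.0607) → (127.8935,82.6098) → (116.8524,70.3858) → (100.4015,69.5494) → (88.1775,80.5905) → (87.3411,97.0414) → (98.3822,109.2654) (closed)

[5] `<path>` open polyline, #ff8800→cut S851 F1155: (67.5450,16.3741) → (84.9332,172.3614) → (153.4458,94.5910) → (82.4500,21.2121) → (63.2310,34.1220)

[6] `<path>` cubic bezier, #ff8800→cut S851 F1155: (57.5884,26.5653) → (68.5085,45.1552) → (68.6762,68.1273) → (68.1677,89.5290) → (77.0589,103.4076)

[7] `<path>` open polyline, #ff0000→score S404 F1921: (33.2206,107.8687) → (156.3933,133.5061) → (90.4062,46.8777) → (162.7831,142.8995) → (146.0549,155.9086) → (33.3544,15.8498)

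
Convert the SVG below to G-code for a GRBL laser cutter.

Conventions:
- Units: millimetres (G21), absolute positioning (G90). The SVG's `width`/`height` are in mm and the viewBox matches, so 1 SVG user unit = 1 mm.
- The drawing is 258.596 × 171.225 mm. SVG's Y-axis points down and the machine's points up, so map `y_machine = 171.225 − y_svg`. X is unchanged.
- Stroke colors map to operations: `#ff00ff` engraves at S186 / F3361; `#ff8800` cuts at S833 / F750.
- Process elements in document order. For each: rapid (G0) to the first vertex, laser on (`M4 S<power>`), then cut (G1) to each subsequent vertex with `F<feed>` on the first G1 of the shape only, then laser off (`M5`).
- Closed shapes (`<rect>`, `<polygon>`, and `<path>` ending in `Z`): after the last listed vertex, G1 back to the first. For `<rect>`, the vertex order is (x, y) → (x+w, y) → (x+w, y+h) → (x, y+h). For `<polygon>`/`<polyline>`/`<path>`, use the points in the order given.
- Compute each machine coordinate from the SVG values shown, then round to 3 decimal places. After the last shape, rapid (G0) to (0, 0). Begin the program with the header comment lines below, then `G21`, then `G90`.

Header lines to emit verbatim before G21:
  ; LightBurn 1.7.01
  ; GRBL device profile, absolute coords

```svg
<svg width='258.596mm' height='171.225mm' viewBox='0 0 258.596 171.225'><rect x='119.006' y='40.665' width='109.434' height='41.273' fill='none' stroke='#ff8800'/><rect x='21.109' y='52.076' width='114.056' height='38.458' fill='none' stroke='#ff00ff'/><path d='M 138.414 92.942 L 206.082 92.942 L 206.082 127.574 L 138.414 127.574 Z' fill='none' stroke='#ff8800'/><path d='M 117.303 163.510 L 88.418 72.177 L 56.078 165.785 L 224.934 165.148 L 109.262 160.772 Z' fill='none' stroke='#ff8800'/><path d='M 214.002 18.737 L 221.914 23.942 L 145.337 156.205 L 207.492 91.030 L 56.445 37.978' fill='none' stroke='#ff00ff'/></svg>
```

; LightBurn 1.7.01
; GRBL device profile, absolute coords
G21
G90
G0 X119.006 Y130.560
M4 S833
G1 X228.440 Y130.560 F750
G1 X228.440 Y89.287
G1 X119.006 Y89.287
G1 X119.006 Y130.560
M5
G0 X21.109 Y119.149
M4 S186
G1 X135.165 Y119.149 F3361
G1 X135.165 Y80.691
G1 X21.109 Y80.691
G1 X21.109 Y119.149
M5
G0 X138.414 Y78.283
M4 S833
G1 X206.082 Y78.283 F750
G1 X206.082 Y43.651
G1 X138.414 Y43.651
G1 X138.414 Y78.283
M5
G0 X117.303 Y7.715
M4 S833
G1 X88.418 Y99.048 F750
G1 X56.078 Y5.440
G1 X224.934 Y6.077
G1 X109.262 Y10.453
G1 X117.303 Y7.715
M5
G0 X214.002 Y152.488
M4 S186
G1 X221.914 Y147.283 F3361
G1 X145.337 Y15.020
G1 X207.492 Y80.195
G1 X56.445 Y133.247
M5
G0 X0.000 Y0.000

Since the viewBox matches the mm dimensions, user units are millimetres directly. The only transform is the Y-flip y_m = 171.225 − y_svg.

Shape 1 is a rectangle drawn with `<rect>`. Its stroke #ff8800 means cut at S833, F750. After flipping Y the toolpath is (119.006,130.560) → (228.440,130.560) → (228.440,89.287) → (119.006,89.287) → (119.006,130.560), returning to the start.

Shape 2 is a rectangle drawn with `<rect>`. Its stroke #ff00ff means engrave at S186, F3361. After flipping Y the toolpath is (21.109,119.149) → (135.165,119.149) → (135.165,80.691) → (21.109,80.691) → (21.109,119.149), returning to the start.

Shape 3 is a rectangle drawn with `<path>`. Its stroke #ff8800 means cut at S833, F750. After flipping Y the toolpath is (138.414,78.283) → (206.082,78.283) → (206.082,43.651) → (138.414,43.651) → (138.414,78.283), returning to the start.

Shape 4 is a closed polygon drawn with `<path>`. Its stroke #ff8800 means cut at S833, F750. After flipping Y the toolpath is (117.303,7.715) → (88.418,99.048) → (56.078,5.440) → (224.934,6.077) → (109.262,10.453) → (117.303,7.715), returning to the start.

Shape 5 is a open polyline drawn with `<path>`. Its stroke #ff00ff means engrave at S186, F3361. After flipping Y the toolpath is (214.002,152.488) → (221.914,147.283) → (145.337,15.020) → (207.492,80.195) → (56.445,133.247).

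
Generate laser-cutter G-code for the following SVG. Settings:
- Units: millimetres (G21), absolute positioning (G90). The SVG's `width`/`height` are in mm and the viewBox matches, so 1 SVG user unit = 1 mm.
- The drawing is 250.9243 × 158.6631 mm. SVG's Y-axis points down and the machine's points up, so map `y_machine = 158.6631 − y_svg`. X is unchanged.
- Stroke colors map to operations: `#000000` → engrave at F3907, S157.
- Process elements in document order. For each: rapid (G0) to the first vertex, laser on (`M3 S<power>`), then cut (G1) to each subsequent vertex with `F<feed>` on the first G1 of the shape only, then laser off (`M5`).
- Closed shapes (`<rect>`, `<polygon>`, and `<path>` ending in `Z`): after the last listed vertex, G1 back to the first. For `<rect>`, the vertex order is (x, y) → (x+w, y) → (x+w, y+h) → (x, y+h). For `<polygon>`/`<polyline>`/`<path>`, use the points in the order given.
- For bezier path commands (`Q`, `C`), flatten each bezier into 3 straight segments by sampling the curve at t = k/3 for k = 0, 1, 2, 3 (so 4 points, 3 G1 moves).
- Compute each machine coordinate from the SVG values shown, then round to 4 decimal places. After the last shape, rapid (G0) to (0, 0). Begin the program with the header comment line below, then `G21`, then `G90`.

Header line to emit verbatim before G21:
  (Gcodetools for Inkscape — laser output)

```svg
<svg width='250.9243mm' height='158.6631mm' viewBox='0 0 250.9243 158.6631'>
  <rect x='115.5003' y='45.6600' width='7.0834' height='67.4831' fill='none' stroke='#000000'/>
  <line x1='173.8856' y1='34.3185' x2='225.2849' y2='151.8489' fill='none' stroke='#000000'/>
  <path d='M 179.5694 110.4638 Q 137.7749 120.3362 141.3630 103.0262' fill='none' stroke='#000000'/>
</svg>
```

(Gcodetools for Inkscape — laser output)
G21
G90
G0 X115.5003 Y113.0031
M3 S157
G1 X122.5837 Y113.0031 F3907
G1 X122.5837 Y45.5200
G1 X115.5003 Y45.5200
G1 X115.5003 Y113.0031
M5
G0 X173.8856 Y124.3446
M3 S157
G1 X225.2849 Y6.8142 F3907
M5
G0 X179.5694 Y48.1993
M3 S157
G1 X156.7489 Y44.6380 F3907
G1 X144.0134 Y47.1172
G1 X141.3630 Y55.6369
M5
G0 X0.0000 Y0.0000

Since the viewBox matches the mm dimensions, user units are millimetres directly. The only transform is the Y-flip y_m = 158.6631 − y_svg.

Shape 1 is a rectangle drawn with `<rect>`. Its stroke #000000 means engrave at S157, F3907. After flipping Y the toolpath is (115.5003,113.0031) → (122.5837,113.0031) → (122.5837,45.5200) → (115.5003,45.5200) → (115.5003,113.0031), returning to the start.

Shape 2 is a line segment drawn with `<line>`. Its stroke #000000 means engrave at S157, F3907. After flipping Y the toolpath is (173.8856,124.3446) → (225.2849,6.8142).

Shape 3 is a quadratic bezier drawn with `<path>`. Its stroke #000000 means engrave at S157, F3907. After flipping Y the toolpath is (179.5694,48.1993) → (156.7489,44.6380) → (144.0134,47.1172) → (141.3630,55.6369).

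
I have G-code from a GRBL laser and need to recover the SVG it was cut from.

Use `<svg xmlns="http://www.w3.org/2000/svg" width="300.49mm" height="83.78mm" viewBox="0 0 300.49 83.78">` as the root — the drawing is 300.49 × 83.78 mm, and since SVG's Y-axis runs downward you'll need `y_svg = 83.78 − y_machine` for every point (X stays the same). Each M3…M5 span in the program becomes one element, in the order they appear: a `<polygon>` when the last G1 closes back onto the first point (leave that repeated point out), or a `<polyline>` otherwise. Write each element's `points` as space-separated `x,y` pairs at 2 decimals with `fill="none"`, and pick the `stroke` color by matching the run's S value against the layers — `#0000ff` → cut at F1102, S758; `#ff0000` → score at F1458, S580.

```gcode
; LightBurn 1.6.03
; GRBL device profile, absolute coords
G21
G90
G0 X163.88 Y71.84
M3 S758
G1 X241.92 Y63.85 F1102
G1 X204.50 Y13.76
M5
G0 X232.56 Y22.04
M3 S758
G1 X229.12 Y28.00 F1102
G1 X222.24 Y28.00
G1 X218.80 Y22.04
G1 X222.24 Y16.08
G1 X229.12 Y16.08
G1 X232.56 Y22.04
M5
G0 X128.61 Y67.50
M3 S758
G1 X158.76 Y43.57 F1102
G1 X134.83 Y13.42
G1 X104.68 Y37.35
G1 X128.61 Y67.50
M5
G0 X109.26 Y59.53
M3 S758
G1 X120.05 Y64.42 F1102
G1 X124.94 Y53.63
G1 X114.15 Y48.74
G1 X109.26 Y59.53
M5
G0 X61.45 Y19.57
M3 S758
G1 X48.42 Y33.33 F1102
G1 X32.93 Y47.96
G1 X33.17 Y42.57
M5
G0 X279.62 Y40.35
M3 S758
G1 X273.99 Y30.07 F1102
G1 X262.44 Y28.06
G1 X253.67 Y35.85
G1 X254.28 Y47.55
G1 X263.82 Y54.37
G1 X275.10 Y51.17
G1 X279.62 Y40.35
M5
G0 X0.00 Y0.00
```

Machine Y-up, SVG Y-down with viewBox height 83.78, so y_svg = 83.78 − y_machine; X carries over. Every run uses S758, so all elements get stroke `#0000ff` (cut).

Run 1: The run is open, so emit a `<polyline>` with points (Y-flipped): 163.88,11.94 241.92,19.93 204.50,70.02.

Run 2: The run returns to its start, so emit a `<polygon>` with points (Y-flipped): 232.56,61.74 229.12,55.78 222.24,55.78 218.80,61.74 222.24,67.70 229.12,67.70.

Run 3: The run returns to its start, so emit a `<polygon>` with points (Y-flipped): 128.61,16.28 158.76,40.21 134.83,70.36 104.68,46.43.

Run 4: The run returns to its start, so emit a `<polygon>` with points (Y-flipped): 109.26,24.25 120.05,19.36 124.94,30.15 114.15,35.04.

Run 5: The run is open, so emit a `<polyline>` with points (Y-flipped): 61.45,64.21 48.42,50.45 32.93,35.82 33.17,41.21.

Run 6: The run returns to its start, so emit a `<polygon>` with points (Y-flipped): 279.62,43.43 273.99,53.71 262.44,55.72 253.67,47.93 254.28,36.23 263.82,29.41 275.10,32.61.

<svg xmlns="http://www.w3.org/2000/svg" width="300.49mm" height="83.78mm" viewBox="0 0 300.49 83.78">
  <polyline points="163.88,11.94 241.92,19.93 204.50,70.02" fill="none" stroke="#0000ff"/>
  <polygon points="232.56,61.74 229.12,55.78 222.24,55.78 218.80,61.74 222.24,67.70 229.12,67.70" fill="none" stroke="#0000ff"/>
  <polygon points="128.61,16.28 158.76,40.21 134.83,70.36 104.68,46.43" fill="none" stroke="#0000ff"/>
  <polygon points="109.26,24.25 120.05,19.36 124.94,30.15 114.15,35.04" fill="none" stroke="#0000ff"/>
  <polyline points="61.45,64.21 48.42,50.45 32.93,35.82 33.17,41.21" fill="none" stroke="#0000ff"/>
  <polygon points="279.62,43.43 273.99,53.71 262.44,55.72 253.67,47.93 254.28,36.23 263.82,29.41 275.10,32.61" fill="none" stroke="#0000ff"/>
</svg>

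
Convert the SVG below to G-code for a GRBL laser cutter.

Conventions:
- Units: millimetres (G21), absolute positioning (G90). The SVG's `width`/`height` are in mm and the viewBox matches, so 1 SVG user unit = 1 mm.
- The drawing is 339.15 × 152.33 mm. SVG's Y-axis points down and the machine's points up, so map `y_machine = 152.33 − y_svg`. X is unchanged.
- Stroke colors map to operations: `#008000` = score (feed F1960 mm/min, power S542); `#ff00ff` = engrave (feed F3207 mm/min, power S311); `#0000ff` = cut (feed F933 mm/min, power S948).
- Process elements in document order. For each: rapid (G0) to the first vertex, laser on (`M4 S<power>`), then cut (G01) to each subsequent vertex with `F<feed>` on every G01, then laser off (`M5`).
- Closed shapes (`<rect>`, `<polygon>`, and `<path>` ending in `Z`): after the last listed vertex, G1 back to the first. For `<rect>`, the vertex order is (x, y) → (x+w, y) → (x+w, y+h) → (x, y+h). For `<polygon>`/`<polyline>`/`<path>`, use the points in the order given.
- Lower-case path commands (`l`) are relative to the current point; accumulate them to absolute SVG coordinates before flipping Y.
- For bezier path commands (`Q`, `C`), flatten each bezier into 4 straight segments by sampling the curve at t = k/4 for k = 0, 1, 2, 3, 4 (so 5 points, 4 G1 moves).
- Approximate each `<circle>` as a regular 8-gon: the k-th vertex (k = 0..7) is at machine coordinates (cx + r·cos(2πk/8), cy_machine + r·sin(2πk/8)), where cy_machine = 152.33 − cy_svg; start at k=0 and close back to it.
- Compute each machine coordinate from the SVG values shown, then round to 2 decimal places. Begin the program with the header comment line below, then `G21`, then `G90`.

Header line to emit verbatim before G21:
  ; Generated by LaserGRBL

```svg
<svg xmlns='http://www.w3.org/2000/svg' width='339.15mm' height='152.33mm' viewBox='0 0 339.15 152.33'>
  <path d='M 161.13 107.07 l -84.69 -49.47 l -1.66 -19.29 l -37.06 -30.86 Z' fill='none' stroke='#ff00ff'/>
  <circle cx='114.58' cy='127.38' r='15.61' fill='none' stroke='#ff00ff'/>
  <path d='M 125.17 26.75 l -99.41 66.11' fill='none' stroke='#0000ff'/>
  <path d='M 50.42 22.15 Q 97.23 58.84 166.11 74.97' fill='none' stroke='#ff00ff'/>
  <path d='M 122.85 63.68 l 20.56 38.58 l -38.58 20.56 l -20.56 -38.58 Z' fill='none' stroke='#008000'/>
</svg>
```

Since the viewBox matches the mm dimensions, user units are millimetres directly. The only transform is the Y-flip y_m = 152.33 − y_svg.

Shape 1 is a closed polygon drawn with `<path>`. Its stroke #ff00ff means engrave at S311, F3207. After flipping Y the toolpath is (161.13,45.26) → (76.44,94.73) → (74.78,114.02) → (37.72,144.88) → (161.13,45.26), returning to the start.

Shape 2 is a circle drawn with `<circle>`. Its stroke #ff00ff means engrave at S311, F3207. After flipping Y the toolpath is (130.19,24.95) → (125.62,35.99) → (114.58,40.56) → (103.54,35.99) → (98.97,24.95) → (103.54,13.91) → (114.58,9.34) → (125.62,13.91) → (130.19,24.95), returning to the start.

Shape 3 is a line segment drawn with `<path>`. Its stroke #0000ff means cut at S948, F933. After flipping Y the toolpath is (125.17,125.58) → (25.76,59.47).

Shape 4 is a quadratic bezier drawn with `<path>`. Its stroke #ff00ff means engrave at S311, F3207. After flipping Y the toolpath is (50.42,130.18) → (75.20,113.12) → (102.75,98.63) → (133.05,86.71) → (166.11,77.36).

Shape 5 is a regular polygon drawn with `<path>`. Its stroke #008000 means score at S542, F1960. After flipping Y the toolpath is (122.85,88.65) → (143.41,50.07) → (104.83,29.51) → (84.27,68.09) → (122.85,88.65), returning to the start.

; Generated by LaserGRBL
G21
G90
G0 X161.13 Y45.26
M4 S311
G01 X76.44 Y94.73 F3207
G01 X74.78 Y114.02 F3207
G01 X37.72 Y144.88 F3207
G01 X161.13 Y45.26 F3207
M5
G0 X130.19 Y24.95
M4 S311
G01 X125.62 Y35.99 F3207
G01 X114.58 Y40.56 F3207
G01 X103.54 Y35.99 F3207
G01 X98.97 Y24.95 F3207
G01 X103.54 Y13.91 F3207
G01 X114.58 Y9.34 F3207
G01 X125.62 Y13.91 F3207
G01 X130.19 Y24.95 F3207
M5
G0 X125.17 Y125.58
M4 S948
G01 X25.76 Y59.47 F933
M5
G0 X50.42 Y130.18
M4 S311
G01 X75.20 Y113.12 F3207
G01 X102.75 Y98.63 F3207
G01 X133.05 Y86.71 F3207
G01 X166.11 Y77.36 F3207
M5
G0 X122.85 Y88.65
M4 S542
G01 X143.41 Y50.07 F1960
G01 X104.83 Y29.51 F1960
G01 X84.27 Y68.09 F1960
G01 X122.85 Y88.65 F1960
M5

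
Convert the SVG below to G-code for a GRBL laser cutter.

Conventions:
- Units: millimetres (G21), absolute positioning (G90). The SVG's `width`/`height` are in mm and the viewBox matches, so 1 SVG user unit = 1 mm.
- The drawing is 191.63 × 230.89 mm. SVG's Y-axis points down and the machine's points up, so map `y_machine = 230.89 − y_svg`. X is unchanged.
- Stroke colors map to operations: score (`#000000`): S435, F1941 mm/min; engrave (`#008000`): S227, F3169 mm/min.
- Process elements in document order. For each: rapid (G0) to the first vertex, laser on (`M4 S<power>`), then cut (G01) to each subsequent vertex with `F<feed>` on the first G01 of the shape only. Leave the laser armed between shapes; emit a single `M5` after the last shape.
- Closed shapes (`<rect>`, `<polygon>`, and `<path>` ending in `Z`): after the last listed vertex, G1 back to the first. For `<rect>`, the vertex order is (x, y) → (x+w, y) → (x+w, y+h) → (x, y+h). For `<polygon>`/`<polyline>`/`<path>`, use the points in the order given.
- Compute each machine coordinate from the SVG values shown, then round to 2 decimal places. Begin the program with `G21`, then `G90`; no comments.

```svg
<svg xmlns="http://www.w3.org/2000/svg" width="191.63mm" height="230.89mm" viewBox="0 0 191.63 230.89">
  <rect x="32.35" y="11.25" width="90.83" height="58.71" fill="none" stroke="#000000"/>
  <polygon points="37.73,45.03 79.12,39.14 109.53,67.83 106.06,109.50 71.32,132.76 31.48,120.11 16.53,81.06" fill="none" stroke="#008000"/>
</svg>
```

viewBox `0 0 191.63 230.89` with mm width/height → 1 unit = 1 mm. Flip: y_m = 230.89 − y_svg.

**Shape 1** — `<rect>` rectangle, stroke `#000000` → score (S435, F1941). Machine vertices: (32.35,219.64) → (123.18,219.64) → (123.18,160.93) → (32.35,160.93) → (32.35,219.64). Closed: final G1 returns to the first vertex.

**Shape 2** — `<polygon>` regular polygon, stroke `#008000` → engrave (S227, F3169). Machine vertices: (37.73,185.86) → (79.12,191.75) → (109.53,163.06) → (106.06,121.39) → (71.32,98.13) → (31.48,110.78) → (16.53,149.83) → (37.73,185.86). Closed: final G1 returns to the first vertex.

G21
G90
G0 X32.35 Y219.64
M4 S435
G01 X123.18 Y219.64 F1941
G01 X123.18 Y160.93
G01 X32.35 Y160.93
G01 X32.35 Y219.64
G0 X37.73 Y185.86
M4 S227
G01 X79.12 Y191.75 F3169
G01 X109.53 Y163.06
G01 X106.06 Y121.39
G01 X71.32 Y98.13
G01 X31.48 Y110.78
G01 X16.53 Y149.83
G01 X37.73 Y185.86
M5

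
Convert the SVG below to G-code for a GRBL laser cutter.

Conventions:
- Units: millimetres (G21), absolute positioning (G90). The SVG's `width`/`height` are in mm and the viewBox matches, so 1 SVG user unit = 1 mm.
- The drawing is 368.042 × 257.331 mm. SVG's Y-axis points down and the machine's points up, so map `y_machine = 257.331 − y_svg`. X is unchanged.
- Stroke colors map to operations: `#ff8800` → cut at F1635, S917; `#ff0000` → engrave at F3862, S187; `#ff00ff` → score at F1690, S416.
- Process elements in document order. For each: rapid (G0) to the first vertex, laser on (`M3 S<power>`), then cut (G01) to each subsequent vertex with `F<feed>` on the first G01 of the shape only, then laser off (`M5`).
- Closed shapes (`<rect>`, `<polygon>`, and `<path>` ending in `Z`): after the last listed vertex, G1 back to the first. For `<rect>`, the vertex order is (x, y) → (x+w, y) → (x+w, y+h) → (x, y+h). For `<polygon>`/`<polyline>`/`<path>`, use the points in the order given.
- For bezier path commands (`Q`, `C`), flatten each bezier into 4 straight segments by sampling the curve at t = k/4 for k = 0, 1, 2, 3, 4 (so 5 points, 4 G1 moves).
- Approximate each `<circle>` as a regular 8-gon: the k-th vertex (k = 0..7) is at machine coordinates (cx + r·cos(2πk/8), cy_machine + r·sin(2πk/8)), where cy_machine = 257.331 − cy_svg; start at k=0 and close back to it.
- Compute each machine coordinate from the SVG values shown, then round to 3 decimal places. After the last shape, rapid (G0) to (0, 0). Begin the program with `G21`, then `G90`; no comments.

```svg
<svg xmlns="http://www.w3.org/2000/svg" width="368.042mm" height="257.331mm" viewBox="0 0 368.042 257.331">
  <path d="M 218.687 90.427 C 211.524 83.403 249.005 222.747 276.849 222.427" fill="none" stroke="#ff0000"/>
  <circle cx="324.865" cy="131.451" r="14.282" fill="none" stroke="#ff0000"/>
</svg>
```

G21
G90
G0 X218.687 Y166.904
M3 S187
G01 X220.837 Y149.197 F3862
G01 X234.640 Y103.418
G01 X255.007 Y56.382
G01 X276.849 Y34.904
M5
G0 X339.147 Y125.880
M3 S187
G01 X334.964 Y135.979 F3862
G01 X324.865 Y140.162
G01 X314.766 Y135.979
G01 X310.583 Y125.880
G01 X314.766 Y115.781
G01 X324.865 Y111.598
G01 X334.964 Y115.781
G01 X339.147 Y125.880
M5
G0 X0.000 Y0.000

viewBox `0 0 368.042 257.331` with mm width/height → 1 unit = 1 mm. Flip: y_m = 257.331 − y_svg.

**Shape 1** — `<path>` cubic bezier, stroke `#ff0000` → engrave (S187, F3862). Control points (SVG): P0=(218.687,90.427), P1=(211.524,83.403), P2=(249.005,222.747), P3=(276.849,222.427); sampled at t=k/4. Machine vertices: (218.687,166.904) → (220.837,149.197) → (234.640,103.418) → (255.007,56.382) → (276.849,34.904). Open path.

**Shape 2** — `<circle>` circle, stroke `#ff0000` → engrave (S187, F3862). Machine vertices: (339.147,125.880) → (334.964,135.979) → (324.865,140.162) → (314.766,135.979) → (310.583,125.880) → (314.766,115.781) → (324.865,111.598) → (334.964,115.781) → (339.147,125.880). Closed: final G1 returns to the first vertex.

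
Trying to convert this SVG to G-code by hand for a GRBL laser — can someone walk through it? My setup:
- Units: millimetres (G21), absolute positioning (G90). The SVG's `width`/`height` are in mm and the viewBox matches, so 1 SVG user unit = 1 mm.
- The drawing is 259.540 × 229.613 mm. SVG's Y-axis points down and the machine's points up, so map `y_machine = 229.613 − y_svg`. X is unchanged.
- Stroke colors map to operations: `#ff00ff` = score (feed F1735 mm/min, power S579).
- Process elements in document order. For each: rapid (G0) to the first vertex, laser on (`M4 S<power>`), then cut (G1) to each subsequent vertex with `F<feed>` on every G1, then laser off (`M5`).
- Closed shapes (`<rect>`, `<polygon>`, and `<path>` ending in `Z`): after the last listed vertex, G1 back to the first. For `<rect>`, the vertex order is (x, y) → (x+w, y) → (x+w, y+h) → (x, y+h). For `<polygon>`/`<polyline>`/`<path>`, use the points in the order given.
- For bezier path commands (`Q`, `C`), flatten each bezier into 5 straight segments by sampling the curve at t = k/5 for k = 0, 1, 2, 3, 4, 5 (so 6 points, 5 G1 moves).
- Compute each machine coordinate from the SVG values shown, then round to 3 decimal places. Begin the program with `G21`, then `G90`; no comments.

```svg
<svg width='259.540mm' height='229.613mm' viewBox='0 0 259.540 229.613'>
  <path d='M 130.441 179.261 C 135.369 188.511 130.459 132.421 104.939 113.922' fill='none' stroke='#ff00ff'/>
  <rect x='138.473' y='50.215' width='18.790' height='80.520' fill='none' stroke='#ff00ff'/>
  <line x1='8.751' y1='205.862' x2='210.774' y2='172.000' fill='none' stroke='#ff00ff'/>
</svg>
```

G21
G90
G0 X130.441 Y50.352
M4 S579
G1 X132.131 Y51.819 F1735
G1 X130.943 Y64.028 F1735
G1 X126.360 Y82.036 F1735
G1 X117.864 Y100.904 F1735
G1 X104.939 Y115.691 F1735
M5
G0 X138.473 Y179.398
M4 S579
G1 X157.263 Y179.398 F1735
G1 X157.263 Y98.878 F1735
G1 X138.473 Y98.878 F1735
G1 X138.473 Y179.398 F1735
M5
G0 X8.751 Y23.751
M4 S579
G1 X210.774 Y57.613 F1735
M5

Since the viewBox matches the mm dimensions, user units are millimetres directly. The only transform is the Y-flip y_m = 229.613 − y_svg.

Shape 1 is a cubic bezier drawn with `<path>`. Its stroke #ff00ff means score at S579, F1735. After flipping Y the toolpath is (130.441,50.352) → (132.131,51.819) → (130.943,64.028) → (126.360,82.036) → (117.864,100.904) → (104.939,115.691).

Shape 2 is a rectangle drawn with `<rect>`. Its stroke #ff00ff means score at S579, F1735. After flipping Y the toolpath is (138.473,179.398) → (157.263,179.398) → (157.263,98.878) → (138.473,98.878) → (138.473,179.398), returning to the start.

Shape 3 is a line segment drawn with `<line>`. Its stroke #ff00ff means score at S579, F1735. After flipping Y the toolpath is (8.751,23.751) → (210.774,57.613).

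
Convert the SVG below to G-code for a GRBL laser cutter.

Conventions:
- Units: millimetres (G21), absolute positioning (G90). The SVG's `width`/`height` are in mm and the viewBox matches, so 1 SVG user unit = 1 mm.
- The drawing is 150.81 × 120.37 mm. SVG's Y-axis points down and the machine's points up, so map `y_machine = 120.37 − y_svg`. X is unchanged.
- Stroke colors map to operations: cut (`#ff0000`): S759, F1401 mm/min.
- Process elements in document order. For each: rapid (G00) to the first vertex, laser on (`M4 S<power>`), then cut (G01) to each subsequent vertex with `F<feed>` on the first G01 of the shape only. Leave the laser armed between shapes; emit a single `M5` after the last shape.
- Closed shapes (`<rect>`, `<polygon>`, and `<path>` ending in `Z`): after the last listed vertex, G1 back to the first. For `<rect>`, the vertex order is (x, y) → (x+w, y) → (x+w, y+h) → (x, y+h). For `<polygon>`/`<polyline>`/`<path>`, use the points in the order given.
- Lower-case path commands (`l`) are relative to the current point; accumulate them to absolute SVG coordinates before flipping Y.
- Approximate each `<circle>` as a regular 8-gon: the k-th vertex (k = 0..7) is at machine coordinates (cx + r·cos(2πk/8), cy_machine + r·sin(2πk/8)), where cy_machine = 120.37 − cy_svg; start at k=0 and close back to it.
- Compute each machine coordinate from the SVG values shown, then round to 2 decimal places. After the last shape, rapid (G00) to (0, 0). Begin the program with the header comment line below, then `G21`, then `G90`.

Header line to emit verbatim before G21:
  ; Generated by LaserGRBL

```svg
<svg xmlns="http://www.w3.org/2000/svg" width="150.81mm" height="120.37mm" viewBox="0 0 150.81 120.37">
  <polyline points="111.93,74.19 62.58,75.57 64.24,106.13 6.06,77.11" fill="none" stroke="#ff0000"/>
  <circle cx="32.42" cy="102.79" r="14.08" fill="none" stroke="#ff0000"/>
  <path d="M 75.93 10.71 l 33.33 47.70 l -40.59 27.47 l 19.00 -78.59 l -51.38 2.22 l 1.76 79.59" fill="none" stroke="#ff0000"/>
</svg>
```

; Generated by LaserGRBL
G21
G90
G00 X111.93 Y46.18
M4 S759
G01 X62.58 Y44.80 F1401
G01 X64.24 Y14.24
G01 X6.06 Y43.26
G00 X46.50 Y17.58
M4 S759
G01 X42.38 Y27.54 F1401
G01 X32.42 Y31.66
G01 X22.46 Y27.54
G01 X18.34 Y17.58
G01 X22.46 Y7.62
G01 X32.42 Y3.50
G01 X42.38 Y7.62
G01 X46.50 Y17.58
G00 X75.93 Y109.66
M4 S759
G01 X109.26 Y61.96 F1401
G01 X68.67 Y34.49
G01 X87.67 Y113.08
G01 X36.29 Y110.86
G01 X38.05 Y31.27
M5
G00 X0.00 Y0.00

1 u = 1 mm; y_m = 120.37 − y.

[1] `<polyline>` open polyline, #ff0000→cut S759 F1401: (111.93,46.18) → (62.58,44.80) → (64.24,14.24) → (6.06,43.26)

[2] `<circle>` circle, #ff0000→cut S759 F1401: (46.50,17.58) → (42.38,27.54) → (32.42,31.66) → (22.46,27.54) → (18.34,17.58) → (22.46,7.62) → (32.42,3.50) → (42.38,7.62) → (46.50,17.58) (closed)

[3] `<path>` open polyline, #ff0000→cut S759 F1401: (75.93,109.66) → (109.26,61.96) → (68.67,34.49) → (87.67,113.08) → (36.29,110.86) → (38.05,31.27)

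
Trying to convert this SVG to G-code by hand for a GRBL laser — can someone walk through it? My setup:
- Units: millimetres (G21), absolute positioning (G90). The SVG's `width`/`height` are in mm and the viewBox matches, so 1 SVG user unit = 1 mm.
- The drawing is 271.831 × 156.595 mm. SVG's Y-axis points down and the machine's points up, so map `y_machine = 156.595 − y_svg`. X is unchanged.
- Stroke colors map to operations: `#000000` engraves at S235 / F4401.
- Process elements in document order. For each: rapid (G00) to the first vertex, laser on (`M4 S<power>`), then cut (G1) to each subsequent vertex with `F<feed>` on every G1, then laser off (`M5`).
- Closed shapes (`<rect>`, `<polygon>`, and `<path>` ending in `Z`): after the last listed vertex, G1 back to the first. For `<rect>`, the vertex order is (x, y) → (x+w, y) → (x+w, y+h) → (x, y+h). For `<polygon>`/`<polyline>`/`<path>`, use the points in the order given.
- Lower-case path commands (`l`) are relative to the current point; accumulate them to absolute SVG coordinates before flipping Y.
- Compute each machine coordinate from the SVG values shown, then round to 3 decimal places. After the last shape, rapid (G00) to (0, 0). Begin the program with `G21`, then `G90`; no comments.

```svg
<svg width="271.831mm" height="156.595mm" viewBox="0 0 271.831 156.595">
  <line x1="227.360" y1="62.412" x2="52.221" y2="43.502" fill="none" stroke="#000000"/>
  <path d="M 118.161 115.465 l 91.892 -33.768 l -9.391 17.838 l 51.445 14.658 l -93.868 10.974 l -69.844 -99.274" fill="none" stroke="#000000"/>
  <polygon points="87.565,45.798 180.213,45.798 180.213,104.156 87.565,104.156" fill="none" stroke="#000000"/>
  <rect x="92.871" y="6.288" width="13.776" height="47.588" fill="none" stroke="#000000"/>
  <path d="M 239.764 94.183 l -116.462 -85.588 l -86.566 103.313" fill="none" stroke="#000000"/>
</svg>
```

G21
G90
G00 X227.360 Y94.183
M4 S235
G1 X52.221 Y113.093 F4401
M5
G00 X118.161 Y41.130
M4 S235
G1 X210.053 Y74.898 F4401
G1 X200.662 Y57.060 F4401
G1 X252.107 Y42.402 F4401
G1 X158.239 Y31.428 F4401
G1 X88.395 Y130.702 F4401
M5
G00 X87.565 Y110.797
M4 S235
G1 X180.213 Y110.797 F4401
G1 X180.213 Y52.439 F4401
G1 X87.565 Y52.439 F4401
G1 X87.565 Y110.797 F4401
M5
G00 X92.871 Y150.307
M4 S235
G1 X106.647 Y150.307 F4401
G1 X106.647 Y102.719 F4401
G1 X92.871 Y102.719 F4401
G1 X92.871 Y150.307 F4401
M5
G00 X239.764 Y62.412
M4 S235
G1 X123.302 Y148.000 F4401
G1 X36.736 Y44.687 F4401
M5
G00 X0.000 Y0.000

Since the viewBox matches the mm dimensions, user units are millimetres directly. The only transform is the Y-flip y_m = 156.595 − y_svg.

Shape 1 is a line segment drawn with `<line>`. Its stroke #000000 means engrave at S235, F4401. After flipping Y the toolpath is (227.360,94.183) → (52.221,113.093).

Shape 2 is a open polyline drawn with `<path>`. Its stroke #000000 means engrave at S235, F4401. After flipping Y the toolpath is (118.161,41.130) → (210.053,74.898) → (200.662,57.060) → (252.107,42.402) → (158.239,31.428) → (88.395,130.702).

Shape 3 is a rectangle drawn with `<polygon>`. Its stroke #000000 means engrave at S235, F4401. After flipping Y the toolpath is (87.565,110.797) → (180.213,110.797) → (180.213,52.439) → (87.565,52.439) → (87.565,110.797), returning to the start.

Shape 4 is a rectangle drawn with `<rect>`. Its stroke #000000 means engrave at S235, F4401. After flipping Y the toolpath is (92.871,150.307) → (106.647,150.307) → (106.647,102.719) → (92.871,102.719) → (92.871,150.307), returning to the start.

Shape 5 is a open polyline drawn with `<path>`. Its stroke #000000 means engrave at S235, F4401. After flipping Y the toolpath is (239.764,62.412) → (123.302,148.000) → (36.736,44.687).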